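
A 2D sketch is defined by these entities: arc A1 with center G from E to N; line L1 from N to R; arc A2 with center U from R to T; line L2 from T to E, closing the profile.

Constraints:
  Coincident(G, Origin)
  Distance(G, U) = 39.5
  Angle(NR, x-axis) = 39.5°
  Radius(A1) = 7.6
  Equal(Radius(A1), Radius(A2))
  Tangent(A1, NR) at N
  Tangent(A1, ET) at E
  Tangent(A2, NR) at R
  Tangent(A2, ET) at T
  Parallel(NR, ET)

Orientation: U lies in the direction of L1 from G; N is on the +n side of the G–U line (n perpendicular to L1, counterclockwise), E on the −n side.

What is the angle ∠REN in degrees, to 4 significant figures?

68.95°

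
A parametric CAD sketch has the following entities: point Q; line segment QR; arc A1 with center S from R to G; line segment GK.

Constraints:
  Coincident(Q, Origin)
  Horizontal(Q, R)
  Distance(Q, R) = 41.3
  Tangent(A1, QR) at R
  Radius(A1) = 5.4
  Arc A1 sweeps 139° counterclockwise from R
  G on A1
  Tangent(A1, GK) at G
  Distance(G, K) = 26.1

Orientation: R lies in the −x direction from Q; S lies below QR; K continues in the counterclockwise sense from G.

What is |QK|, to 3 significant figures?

36.6

On A1, R sits at bearing 90° from S; a 139° counterclockwise sweep puts G at bearing 229°, so G = S + 5.4·(cos 229°, sin 229°) = (-44.8, -9.48). Tangency of A1 to GK means the radius SG is perpendicular to GK, so GK runs along (−sin 229°, cos 229°); with |GK| = 26.1, K = (-25.1, -26.6). Then |QK| = |K − Q| = 36.6.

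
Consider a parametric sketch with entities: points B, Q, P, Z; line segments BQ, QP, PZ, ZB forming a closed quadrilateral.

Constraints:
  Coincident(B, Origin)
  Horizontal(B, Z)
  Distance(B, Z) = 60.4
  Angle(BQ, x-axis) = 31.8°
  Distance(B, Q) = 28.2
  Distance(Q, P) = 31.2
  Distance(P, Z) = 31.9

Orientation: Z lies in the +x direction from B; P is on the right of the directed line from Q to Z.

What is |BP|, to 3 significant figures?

35.7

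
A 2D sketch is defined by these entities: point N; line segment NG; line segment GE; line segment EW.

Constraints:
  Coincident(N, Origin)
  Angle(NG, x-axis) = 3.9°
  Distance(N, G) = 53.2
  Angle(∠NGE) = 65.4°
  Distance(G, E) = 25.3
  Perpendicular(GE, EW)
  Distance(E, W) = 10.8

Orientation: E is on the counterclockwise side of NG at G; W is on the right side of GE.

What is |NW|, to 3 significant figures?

59.3

N is at the origin; NG runs at 3.9° with length 53.2, so G = 53.2·(cos 3.9°, sin 3.9°) = (53.1, 3.62). ∠NGE = 65.4°, so GE runs at 3.9° + (180° − 65.4°) = 118° from the x-axis; with |GE| = 25.3, E = G + 25.3·(cos 118°, sin 118°) = (41.0, 25.9). The perpendicularity gives EW at right angles to GE; with |EW| = 10.8 on the right of GE, W = E + 10.8·(0.879, 0.477) = (50.5, 31.0). Then |NW| = |W − N| = 59.3.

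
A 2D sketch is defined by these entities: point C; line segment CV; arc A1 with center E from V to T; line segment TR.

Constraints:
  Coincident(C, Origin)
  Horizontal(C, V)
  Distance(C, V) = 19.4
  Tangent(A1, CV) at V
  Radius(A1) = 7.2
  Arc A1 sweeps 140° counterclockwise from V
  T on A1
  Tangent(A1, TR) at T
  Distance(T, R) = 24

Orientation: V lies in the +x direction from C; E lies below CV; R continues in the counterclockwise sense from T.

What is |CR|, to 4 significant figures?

43.49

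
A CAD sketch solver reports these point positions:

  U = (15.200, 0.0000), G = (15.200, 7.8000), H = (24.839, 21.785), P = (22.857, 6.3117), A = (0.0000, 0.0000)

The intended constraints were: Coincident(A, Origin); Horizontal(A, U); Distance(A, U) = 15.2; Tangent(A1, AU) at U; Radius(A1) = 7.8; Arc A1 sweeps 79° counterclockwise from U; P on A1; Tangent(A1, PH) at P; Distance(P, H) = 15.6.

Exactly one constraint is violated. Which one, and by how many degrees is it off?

Tangent(A1, PH) at P — off by 3.70°.

A = (0.00, 0.00) ✓; A.y = 0.00, U.y = 0.00 ✓; |AU| = 15.20 ✓; ∠(GU, UA) = 90.00° ✓; |GU| = 7.800 ✓; bearing(G→P) − bearing(G→U) = 79.00° ✓; |GP| = 7.800 ✓; ∠(GP, PH) = 86.30° ✗; |PH| = 15.60 ✓.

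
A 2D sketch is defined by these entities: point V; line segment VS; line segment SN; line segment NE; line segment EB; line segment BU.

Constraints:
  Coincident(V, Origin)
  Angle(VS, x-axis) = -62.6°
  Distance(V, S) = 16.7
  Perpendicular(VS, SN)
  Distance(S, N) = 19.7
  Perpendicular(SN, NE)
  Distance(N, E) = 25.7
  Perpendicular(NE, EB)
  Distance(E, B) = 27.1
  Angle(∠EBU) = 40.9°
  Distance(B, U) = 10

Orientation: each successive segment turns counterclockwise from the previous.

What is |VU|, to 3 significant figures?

2.46

V is at the origin; VS runs at -62.6° with length 16.7, so S = (7.69, -14.8). VS is perpendicular to SN, so SN runs at 27.4°; with |SN| = 19.7, N = (25.2, -5.76). SN is perpendicular to NE, so NE runs at 117°; with |NE| = 25.7, E = (13.3, 17.1). NE is perpendicular to EB, so EB runs at -153°; with |EB| = 27.1, B = (-10.7, 4.58). ∠EBU = 40.9° gives BU at -13.5° from the x-axis; with |BU| = 10.0, U = (-0.988, 2.25). Then |VU| = |U − V| = 2.46.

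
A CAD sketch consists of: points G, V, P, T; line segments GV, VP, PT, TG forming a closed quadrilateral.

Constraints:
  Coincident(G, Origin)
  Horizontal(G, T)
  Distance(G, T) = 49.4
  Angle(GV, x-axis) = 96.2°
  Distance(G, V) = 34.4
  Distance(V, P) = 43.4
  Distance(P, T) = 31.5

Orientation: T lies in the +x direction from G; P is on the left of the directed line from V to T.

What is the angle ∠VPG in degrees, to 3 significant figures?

42.8°

Checks: |VP| = 43.40 ✓; |PT| = 31.50 ✓.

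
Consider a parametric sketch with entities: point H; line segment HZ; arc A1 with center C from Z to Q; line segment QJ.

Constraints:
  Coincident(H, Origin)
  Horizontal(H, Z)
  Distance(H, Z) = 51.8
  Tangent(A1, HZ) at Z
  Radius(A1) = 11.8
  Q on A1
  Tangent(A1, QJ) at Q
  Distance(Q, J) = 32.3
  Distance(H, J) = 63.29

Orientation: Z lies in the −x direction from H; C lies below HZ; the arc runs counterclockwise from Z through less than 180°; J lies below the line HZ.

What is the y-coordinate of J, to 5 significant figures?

-45.330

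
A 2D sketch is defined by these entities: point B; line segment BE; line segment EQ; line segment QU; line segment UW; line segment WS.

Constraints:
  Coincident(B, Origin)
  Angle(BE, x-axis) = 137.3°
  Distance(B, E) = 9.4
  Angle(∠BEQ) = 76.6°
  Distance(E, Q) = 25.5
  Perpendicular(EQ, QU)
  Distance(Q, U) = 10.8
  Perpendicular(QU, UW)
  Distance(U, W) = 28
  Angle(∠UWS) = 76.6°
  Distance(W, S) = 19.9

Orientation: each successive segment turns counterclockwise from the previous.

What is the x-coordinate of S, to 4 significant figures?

-15.41

QU is perpendicular to UW, so UW runs at 60.70°; with |UW| = 28.0, W = (3.734, 3.270). ∠UWS = 76.6° gives WS at 164.1° from the x-axis; with |WS| = 19.9, S = (-15.41, 8.721). So S.x = -15.41.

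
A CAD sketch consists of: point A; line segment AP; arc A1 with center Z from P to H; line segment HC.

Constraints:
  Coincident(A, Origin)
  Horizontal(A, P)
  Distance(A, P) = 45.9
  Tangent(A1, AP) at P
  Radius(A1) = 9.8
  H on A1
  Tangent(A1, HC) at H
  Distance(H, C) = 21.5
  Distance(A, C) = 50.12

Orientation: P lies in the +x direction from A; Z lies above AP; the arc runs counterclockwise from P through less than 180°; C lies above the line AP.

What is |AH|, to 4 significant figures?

55.57

Checks: A = (0.00, 0.00) ✓; A.y = 0.00, P.y = 0.00 ✓; |ZH| = 9.800 ✓; ∠(ZH, HC) = 90.00° ✓; |HC| = 21.50 ✓; |AC| = 50.12 ✓.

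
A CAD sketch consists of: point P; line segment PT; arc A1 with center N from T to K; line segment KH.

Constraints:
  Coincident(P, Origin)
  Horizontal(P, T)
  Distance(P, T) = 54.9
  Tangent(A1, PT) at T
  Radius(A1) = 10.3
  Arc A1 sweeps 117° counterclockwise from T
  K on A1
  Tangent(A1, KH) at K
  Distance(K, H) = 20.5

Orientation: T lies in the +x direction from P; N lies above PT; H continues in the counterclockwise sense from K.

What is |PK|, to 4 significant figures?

65.80

P is at the origin; PT is horizontal with |PT| = 54.9 and T on the +x side, so T = (54.90, 0.000). Tangency of A1 to PT means the radius NT is perpendicular to PT, so N = T + (0, 10.3) = (54.90, 10.30). On A1, T sits at bearing -90° from N; a 117° counterclockwise sweep puts K at bearing 27°, so K = N + 10.3·(cos 27°, sin 27°) = (64.08, 14.98). Then |PK| = |K − P| = 65.80.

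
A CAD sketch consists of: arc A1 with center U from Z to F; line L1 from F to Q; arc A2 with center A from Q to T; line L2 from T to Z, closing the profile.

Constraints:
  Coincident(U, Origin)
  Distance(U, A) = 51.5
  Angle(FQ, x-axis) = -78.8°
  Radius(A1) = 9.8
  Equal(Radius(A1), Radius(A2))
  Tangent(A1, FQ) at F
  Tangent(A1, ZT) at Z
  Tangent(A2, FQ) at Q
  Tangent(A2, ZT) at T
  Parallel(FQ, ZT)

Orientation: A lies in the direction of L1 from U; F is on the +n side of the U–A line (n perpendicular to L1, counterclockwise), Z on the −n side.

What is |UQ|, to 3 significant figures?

52.4

Tangency of A1 to both parallel lines with radius 9.8 puts F and Z at U ± 9.8·n: F = (9.61, 1.90), Z = (-9.61, -1.90). Equal radii place Q and T the same way about A: Q = A + 9.8·n = (19.6, -48.6), T = A − 9.8·n = (0.390, -52.4). Then |UQ| = |Q − U| = 52.4.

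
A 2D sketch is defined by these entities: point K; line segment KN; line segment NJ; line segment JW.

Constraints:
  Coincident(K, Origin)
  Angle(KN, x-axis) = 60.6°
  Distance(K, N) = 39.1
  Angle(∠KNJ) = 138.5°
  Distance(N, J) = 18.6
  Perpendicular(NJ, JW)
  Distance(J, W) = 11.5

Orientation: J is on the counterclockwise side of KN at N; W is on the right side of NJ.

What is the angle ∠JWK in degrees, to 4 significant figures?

52.00°

∠KNJ = 138.5°, so NJ runs at 60.6° + (180° − 138.5°) = 102.1° from the x-axis; with |NJ| = 18.6, J = N + 18.6·(cos 102.1°, sin 102.1°) = (15.30, 52.25). NJ ⟂ JW; with |JW| = 11.5 on the right of NJ, W = J + 11.5·(0.9778, 0.2096) = (26.54, 54.66). Then cos ∠JWK = WJ·WK / (|WJ||WK|), giving 52.00°.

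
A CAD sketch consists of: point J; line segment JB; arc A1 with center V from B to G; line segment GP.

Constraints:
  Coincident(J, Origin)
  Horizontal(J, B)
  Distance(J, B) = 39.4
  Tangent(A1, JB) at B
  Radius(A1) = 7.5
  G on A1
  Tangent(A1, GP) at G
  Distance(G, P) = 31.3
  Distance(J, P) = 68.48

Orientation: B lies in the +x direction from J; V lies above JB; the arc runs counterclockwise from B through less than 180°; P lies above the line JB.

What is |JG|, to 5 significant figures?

46.185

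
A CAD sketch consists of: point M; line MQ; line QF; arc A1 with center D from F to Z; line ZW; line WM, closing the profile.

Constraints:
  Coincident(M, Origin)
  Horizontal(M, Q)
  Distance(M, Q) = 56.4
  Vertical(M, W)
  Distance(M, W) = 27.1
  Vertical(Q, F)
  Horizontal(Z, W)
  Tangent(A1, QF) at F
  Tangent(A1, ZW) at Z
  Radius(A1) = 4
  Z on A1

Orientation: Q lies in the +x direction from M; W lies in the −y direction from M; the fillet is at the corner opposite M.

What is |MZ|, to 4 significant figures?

58.99

The virtual corner opposite M is at (56.40, -27.10). Since A1 is tangent to QF there, DF ⟂ QF and tangency of A1 to ZW means the radius DZ is perpendicular to ZW, with radius 4.0, so the center D sits 4.0 in from both sides at D = (52.40, -23.10). That places the tangent points at F = (56.40, -23.10) on QF and Z = (52.40, -27.10) on ZW. Then |MZ| = |Z − M| = 58.99.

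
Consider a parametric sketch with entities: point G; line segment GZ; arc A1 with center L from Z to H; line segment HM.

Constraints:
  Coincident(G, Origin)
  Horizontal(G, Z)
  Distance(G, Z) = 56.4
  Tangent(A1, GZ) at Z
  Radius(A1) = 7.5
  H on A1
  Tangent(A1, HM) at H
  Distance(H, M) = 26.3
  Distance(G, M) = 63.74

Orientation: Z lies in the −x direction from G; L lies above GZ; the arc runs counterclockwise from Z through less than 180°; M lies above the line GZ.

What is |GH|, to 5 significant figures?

49.788

G is at the origin; G and Z share the same y with |GZ| = 56.4 and Z on the −x side, so Z = (-56.400, 0.0000). The tangent condition forces LZ to be normal to GZ, so L = Z + (0, 7.5) = (-56.400, 7.5000). Since LH ⟂ HM (tangency), |LM| = √(7.5² + 26.3²) = 27.348 regardless of where H sits on A1. So M lies on both circle(G, 63.74) and circle(L, 27.348); the above-GZ intersection is M = (-53.472, 34.691). H is the foot of the tangent from M: H = (-49.009, 8.7729).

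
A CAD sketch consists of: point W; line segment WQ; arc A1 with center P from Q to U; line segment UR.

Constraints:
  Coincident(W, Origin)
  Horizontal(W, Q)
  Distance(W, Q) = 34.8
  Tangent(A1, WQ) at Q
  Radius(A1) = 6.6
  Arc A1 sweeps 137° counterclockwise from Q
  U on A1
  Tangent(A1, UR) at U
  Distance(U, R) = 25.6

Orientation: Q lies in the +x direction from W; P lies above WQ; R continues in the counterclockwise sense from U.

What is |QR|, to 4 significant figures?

32.20

W is at the origin; WQ is horizontal with |WQ| = 34.8 and Q on the +x side, so Q = (34.80, 0.000). Tangency of A1 to WQ means the radius PQ is perpendicular to WQ, so P = Q + (0, 6.6) = (34.80, 6.600). On A1, Q sits at bearing -90° from P; a 137° counterclockwise sweep puts U at bearing 47°, so U = P + 6.6·(cos 47°, sin 47°) = (39.30, 11.43). A1 meets UR tangentially, so PU is at right angles to UR, so UR runs along (−sin 47°, cos 47°); with |UR| = 25.6, R = (20.58, 28.89). Then |QR| = |R − Q| = 32.20.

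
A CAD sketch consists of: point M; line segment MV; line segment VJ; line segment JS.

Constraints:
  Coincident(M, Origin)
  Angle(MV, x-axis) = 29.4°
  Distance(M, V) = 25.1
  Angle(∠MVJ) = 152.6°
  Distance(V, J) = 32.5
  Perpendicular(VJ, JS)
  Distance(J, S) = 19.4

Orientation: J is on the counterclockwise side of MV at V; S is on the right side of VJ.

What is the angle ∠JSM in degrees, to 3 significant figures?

60.5°

∠MVJ = 152.6°, so VJ runs at 29.4° + (180° − 152.6°) = 56.8° from the x-axis; with |VJ| = 32.5, J = V + 32.5·(cos 56.8°, sin 56.8°) = (39.7, 39.5). VJ ⟂ JS; with |JS| = 19.4 on the right of VJ, S = J + 19.4·(0.837, -0.548) = (55.9, 28.9). Then cos ∠JSM = SJ·SM / (|SJ||SM|), giving 60.5°.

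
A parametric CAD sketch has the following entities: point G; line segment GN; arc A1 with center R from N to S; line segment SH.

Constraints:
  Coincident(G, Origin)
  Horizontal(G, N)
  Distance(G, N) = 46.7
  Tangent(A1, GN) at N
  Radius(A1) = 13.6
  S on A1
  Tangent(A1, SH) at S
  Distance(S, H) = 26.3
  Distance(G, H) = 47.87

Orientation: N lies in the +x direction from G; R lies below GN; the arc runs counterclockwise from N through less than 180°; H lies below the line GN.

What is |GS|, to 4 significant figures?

35.23

Checks: G.y = 0.00, N.y = 0.00 ✓; |RS| = 13.60 ✓; ∠(RS, SH) = 90.00° ✓; |SH| = 26.30 ✓; |GH| = 47.87 ✓.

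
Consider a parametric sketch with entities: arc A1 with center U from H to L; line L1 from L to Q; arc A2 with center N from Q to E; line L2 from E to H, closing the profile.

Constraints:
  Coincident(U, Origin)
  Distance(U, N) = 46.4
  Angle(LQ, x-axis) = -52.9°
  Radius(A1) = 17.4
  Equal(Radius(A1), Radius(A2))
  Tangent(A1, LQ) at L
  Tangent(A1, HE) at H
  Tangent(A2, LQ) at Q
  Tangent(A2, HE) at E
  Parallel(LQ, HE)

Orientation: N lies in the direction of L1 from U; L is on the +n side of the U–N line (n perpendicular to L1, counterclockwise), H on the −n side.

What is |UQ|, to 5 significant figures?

49.555

Tangency of A1 to both parallel lines with radius 17.4 puts L and H at U ± 17.4·n: L = (13.878, 10.496), H = (-13.878, -10.496). Equal radii place Q and E the same way about N: Q = N + 17.4·n = (41.867, -26.512), E = N − 17.4·n = (14.111, -47.504). Then |UQ| = |Q − U| = 49.555.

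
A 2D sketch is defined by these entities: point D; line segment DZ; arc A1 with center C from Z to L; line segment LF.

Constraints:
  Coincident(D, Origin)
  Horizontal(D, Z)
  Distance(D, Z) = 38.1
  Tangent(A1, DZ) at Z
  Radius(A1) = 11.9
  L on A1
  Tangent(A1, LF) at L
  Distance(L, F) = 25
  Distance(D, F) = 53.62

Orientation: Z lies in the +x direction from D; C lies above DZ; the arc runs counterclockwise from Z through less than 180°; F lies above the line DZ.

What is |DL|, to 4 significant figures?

51.62

Checks: |CL| = 11.90 ✓; ∠(CL, LF) = 90.00° ✓; |LF| = 25.00 ✓; |DF| = 53.62 ✓.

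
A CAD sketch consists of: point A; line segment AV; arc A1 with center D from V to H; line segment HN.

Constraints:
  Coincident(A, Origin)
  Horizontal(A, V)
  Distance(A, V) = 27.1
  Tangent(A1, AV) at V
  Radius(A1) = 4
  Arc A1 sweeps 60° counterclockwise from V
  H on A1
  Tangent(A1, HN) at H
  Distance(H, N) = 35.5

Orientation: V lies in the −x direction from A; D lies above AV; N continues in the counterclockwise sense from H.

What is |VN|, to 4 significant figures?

39.02

A is at the origin; A and V share the same y with |AV| = 27.1 and V on the −x side, so V = (-27.10, 0.000). A1 meets AV tangentially, so DV is at right angles to AV, so D = V + (0, 4) = (-27.10, 4.000). On A1, V sits at bearing -90° from D; a 60° counterclockwise sweep puts H at bearing -30°, so H = D + 4.0·(cos -30°, sin -30°) = (-23.64, 2.000). The tangent condition forces DH to be normal to HN, so HN runs along (−sin -30°, cos -30°); with |HN| = 35.5, N = (-5.886, 32.74). Then |VN| = |N − V| = 39.02.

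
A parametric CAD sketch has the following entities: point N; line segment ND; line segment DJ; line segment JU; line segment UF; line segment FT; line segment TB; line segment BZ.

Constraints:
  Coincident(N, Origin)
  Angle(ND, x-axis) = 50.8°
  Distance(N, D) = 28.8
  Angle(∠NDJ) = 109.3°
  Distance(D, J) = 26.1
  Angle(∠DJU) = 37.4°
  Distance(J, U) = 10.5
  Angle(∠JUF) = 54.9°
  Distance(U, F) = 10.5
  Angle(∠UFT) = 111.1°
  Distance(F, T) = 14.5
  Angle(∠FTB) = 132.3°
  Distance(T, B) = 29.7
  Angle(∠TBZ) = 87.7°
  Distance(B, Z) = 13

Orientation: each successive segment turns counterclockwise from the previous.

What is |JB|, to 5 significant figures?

31.701

∠UFT = 111.1° gives FT at 98.100° from the x-axis; with |FT| = 14.5, T = (10.609, 53.606). ∠FTB = 132.3° gives TB at 145.80° from the x-axis; with |TB| = 29.7, B = (-13.956, 70.300). Then |JB| = |B − J| = 31.701.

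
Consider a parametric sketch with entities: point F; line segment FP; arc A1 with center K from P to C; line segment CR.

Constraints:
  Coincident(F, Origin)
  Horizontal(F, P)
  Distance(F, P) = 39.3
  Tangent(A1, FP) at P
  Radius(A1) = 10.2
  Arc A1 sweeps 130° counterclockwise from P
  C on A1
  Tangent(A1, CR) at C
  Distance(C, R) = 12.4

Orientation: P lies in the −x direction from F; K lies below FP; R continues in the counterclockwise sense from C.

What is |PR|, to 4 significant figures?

26.26

On A1, P sits at bearing 90° from K; a 130° counterclockwise sweep puts C at bearing 220°, so C = K + 10.2·(cos 220°, sin 220°) = (-47.11, -16.76). A1 meets CR tangentially, so KC is at right angles to CR, so CR runs along (−sin 220°, cos 220°); with |CR| = 12.4, R = (-39.14, -26.26). Then |PR| = |R − P| = 26.26.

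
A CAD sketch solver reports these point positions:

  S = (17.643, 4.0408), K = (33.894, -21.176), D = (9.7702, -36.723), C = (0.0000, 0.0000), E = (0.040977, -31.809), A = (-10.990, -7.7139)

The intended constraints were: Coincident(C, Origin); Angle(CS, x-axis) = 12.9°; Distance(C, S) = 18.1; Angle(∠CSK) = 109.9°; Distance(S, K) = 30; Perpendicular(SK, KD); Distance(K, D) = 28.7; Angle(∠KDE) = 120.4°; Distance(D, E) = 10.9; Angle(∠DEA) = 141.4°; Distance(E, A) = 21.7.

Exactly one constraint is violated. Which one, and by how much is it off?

Distance(E, A) = 21.7 — off by 4.80.

C = (0.00, 0.00) ✓; CS at 12.90° ✓; |CS| = 18.10 ✓; ∠CSK = 109.9° ✓; |SK| = 30.00 ✓; ∠(SK, KD) = 90.00° ✓; |KD| = 28.70 ✓; ∠KDE = 120.4° ✓; |DE| = 10.90 ✓; ∠DEA = 141.4° ✓; |EA| = 26.50 ✗.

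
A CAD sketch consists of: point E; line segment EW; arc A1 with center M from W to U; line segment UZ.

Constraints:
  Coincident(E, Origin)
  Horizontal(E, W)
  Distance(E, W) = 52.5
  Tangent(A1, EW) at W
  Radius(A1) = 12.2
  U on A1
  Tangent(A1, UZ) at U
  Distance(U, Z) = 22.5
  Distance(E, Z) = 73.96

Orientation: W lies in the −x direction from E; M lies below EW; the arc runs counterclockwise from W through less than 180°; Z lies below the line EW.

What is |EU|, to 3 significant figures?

65.7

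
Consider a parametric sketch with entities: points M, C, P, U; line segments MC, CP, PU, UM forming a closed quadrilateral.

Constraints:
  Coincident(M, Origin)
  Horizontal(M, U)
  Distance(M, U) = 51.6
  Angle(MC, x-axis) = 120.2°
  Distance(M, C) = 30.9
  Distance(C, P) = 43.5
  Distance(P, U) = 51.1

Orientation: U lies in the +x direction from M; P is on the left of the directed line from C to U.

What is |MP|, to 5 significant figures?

49.900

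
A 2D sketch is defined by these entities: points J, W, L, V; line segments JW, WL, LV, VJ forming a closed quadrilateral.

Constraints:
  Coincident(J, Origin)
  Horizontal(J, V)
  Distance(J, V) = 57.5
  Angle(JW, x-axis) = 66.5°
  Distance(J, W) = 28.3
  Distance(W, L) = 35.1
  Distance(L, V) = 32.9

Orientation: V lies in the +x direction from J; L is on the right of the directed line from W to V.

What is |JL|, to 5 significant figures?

25.971

J is at the origin; J and V share the same y with |JV| = 57.5 and V in +x, so V = (57.5, 0). JW runs at 66.5° with |JW| = 28.3, so W = (11.285, 25.953). L is determined by |WL| = 35.1 and |LV| = 32.9 together: it lies at the intersection of circle(W, 35.1) and circle(V, 32.9). With |WV| = 53.004, the foot of the radical line on WV is 27.913 from W and the perpendicular offset is √(35.1² − 27.913²) = 21.281. Taking the right-of-WV solution: L = (25.203, -6.2697).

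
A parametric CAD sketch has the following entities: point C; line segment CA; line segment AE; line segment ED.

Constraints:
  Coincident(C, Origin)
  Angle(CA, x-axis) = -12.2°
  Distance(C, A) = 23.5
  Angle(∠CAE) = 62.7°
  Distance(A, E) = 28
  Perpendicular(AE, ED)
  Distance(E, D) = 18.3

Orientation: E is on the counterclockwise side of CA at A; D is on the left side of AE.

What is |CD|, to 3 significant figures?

17.4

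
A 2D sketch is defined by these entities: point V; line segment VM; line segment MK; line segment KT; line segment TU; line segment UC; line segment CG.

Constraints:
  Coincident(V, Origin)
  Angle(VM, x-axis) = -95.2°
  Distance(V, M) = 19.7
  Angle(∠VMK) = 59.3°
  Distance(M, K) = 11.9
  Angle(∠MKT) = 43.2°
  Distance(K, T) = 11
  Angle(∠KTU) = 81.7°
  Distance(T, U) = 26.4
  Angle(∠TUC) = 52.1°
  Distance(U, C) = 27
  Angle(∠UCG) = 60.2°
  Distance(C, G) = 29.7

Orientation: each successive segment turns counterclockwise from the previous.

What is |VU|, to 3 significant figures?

37.7

V is at the origin; VM runs at -95.2° with length 19.7, so M = (-1.79, -19.6). ∠VMK = 59.3° gives MK at 25.5° from the x-axis; with |MK| = 11.9, K = (8.96, -14.5). ∠MKT = 43.2° gives KT at 162° from the x-axis; with |KT| = 11.0, T = (-1.52, -11.2). ∠KTU = 81.7° gives TU at -99.4° from the x-axis; with |TU| = 26.4, U = (-5.84, -37.2). Then |VU| = |U − V| = 37.7.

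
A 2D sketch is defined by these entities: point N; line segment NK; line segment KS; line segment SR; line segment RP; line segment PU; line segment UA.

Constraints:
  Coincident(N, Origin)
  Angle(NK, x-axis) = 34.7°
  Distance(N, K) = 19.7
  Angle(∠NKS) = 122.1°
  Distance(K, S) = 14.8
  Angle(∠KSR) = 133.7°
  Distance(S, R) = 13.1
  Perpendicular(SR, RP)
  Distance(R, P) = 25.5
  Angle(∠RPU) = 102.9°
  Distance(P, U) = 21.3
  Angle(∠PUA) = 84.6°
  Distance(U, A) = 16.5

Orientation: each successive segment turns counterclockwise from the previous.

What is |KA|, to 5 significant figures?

3.2225

N is at the origin; NK runs at 34.7° with length 19.7, so K = (16.196, 11.215). ∠NKS = 122.1° gives KS at 92.600° from the x-axis; with |KS| = 14.8, S = (15.525, 26.000). ∠KSR = 133.7° gives SR at 138.90° from the x-axis; with |SR| = 13.1, R = (5.6532, 34.611). The perpendicularity gives RP at right angles to SR, so RP runs at -131.10°; with |RP| = 25.5, P = (-11.110, 15.395). ∠RPU = 102.9° gives PU at -54.000° from the x-axis; with |PU| = 21.3, U = (1.4099, -1.8367). ∠PUA = 84.6° gives UA at 41.400° from the x-axis; with |UA| = 16.5, A = (13.787, 9.0749). Then |KA| = |A − K| = 3.2225.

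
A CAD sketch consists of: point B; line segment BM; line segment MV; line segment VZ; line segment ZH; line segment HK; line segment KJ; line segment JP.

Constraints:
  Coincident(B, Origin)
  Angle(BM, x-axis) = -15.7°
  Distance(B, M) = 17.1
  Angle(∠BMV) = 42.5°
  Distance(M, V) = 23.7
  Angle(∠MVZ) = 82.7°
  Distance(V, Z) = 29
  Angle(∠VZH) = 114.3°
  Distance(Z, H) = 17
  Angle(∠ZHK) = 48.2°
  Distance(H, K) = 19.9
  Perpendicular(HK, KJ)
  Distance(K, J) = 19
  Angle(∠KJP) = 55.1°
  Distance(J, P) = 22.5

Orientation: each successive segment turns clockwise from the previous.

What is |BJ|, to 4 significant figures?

20.65

∠ZHK = 48.2° gives HK at -88.00° from the x-axis; with |HK| = 19.9, K = (-1.408, 3.902). The perpendicularity gives KJ at right angles to HK, so KJ runs at -178.0°; with |KJ| = 19.0, J = (-20.40, 3.239). Then |BJ| = |J − B| = 20.65.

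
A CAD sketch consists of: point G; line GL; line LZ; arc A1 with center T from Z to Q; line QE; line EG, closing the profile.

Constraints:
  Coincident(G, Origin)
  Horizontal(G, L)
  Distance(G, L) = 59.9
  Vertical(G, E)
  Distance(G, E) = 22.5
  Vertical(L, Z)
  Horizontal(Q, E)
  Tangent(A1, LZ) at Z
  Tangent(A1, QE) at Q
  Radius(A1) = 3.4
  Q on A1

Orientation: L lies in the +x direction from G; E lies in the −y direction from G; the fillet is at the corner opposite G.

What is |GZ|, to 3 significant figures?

62.9

G is at the origin; GL is horizontal with |GL| = 59.9 and L on the +x side, so L = (59.9, 0.00). GE is vertical with |GE| = 22.5 and E on the −y side, so E = (0.00, -22.5). The virtual corner opposite G is at (59.9, -22.5). Since A1 is tangent to LZ there, TZ ⟂ LZ and tangency of A1 to QE means the radius TQ is perpendicular to QE, with radius 3.4, so the center T sits 3.4 in from both sides at T = (56.5, -19.1). That places the tangent points at Z = (59.9, -19.1) on LZ and Q = (56.5, -22.5) on QE. Then |GZ| = |Z − G| = 62.9.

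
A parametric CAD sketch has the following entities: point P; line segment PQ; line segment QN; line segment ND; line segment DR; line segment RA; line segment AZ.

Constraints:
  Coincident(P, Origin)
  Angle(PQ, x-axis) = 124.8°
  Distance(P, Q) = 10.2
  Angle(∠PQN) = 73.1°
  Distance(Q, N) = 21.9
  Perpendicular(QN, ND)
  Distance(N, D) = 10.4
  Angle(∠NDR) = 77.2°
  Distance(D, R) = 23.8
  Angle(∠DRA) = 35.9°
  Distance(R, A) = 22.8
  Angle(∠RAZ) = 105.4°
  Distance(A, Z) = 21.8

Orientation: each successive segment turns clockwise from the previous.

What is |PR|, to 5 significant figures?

6.3026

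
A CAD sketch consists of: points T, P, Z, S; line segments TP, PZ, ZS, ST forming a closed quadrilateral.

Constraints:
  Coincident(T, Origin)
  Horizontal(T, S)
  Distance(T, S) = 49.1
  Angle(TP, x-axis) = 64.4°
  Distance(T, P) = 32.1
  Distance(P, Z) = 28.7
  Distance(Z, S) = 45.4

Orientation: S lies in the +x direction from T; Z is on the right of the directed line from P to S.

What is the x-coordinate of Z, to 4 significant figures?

3.748

Checks: |PZ| = 28.70 ✓; |ZS| = 45.40 ✓.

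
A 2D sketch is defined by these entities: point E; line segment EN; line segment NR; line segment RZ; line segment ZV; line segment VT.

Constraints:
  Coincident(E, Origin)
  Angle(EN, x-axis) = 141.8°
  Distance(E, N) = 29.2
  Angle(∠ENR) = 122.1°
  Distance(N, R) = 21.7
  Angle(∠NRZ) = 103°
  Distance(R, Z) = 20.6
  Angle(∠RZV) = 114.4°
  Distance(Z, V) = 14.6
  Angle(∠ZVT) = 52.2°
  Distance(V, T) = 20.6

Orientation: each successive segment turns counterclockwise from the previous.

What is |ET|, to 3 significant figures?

34.5

E is at the origin; EN runs at 141.8° with length 29.2, so N = (-22.9, 18.1). ∠ENR = 122.1° gives NR at -160° from the x-axis; with |NR| = 21.7, R = (-43.4, 10.7). ∠NRZ = 103.0° gives RZ at -83.3° from the x-axis; with |RZ| = 20.6, Z = (-41.0, -9.72). ∠RZV = 114.4° gives ZV at -17.7° from the x-axis; with |ZV| = 14.6, V = (-27.1, -14.2). ∠ZVT = 52.2° gives VT at 110° from the x-axis; with |VT| = 20.6, T = (-34.1, 5.19). Then |ET| = |T − E| = 34.5.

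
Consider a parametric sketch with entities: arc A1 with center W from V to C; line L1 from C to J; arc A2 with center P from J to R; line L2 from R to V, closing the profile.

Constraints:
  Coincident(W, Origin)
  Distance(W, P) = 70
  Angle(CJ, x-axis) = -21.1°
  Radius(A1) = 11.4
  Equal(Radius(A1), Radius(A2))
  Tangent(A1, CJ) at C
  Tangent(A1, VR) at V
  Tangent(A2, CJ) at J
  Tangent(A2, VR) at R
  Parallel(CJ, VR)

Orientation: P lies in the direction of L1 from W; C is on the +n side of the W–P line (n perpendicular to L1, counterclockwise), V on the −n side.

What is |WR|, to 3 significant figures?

70.9

The slot axis is L1's direction at -21.1°, so u = (cos -21.1°, sin -21.1°) = (0.933, -0.360) and n = (−sin -21.1°, cos -21.1°) = (0.360, 0.933). W is at the origin and P lies 70.0 along u from W, so P = 70.0·u = (65.3, -25.2). Tangency of A1 to both parallel lines with radius 11.4 puts C and V at W ± 11.4·n: C = (4.10, 10.6), V = (-4.10, -10.6). Equal radii place J and R the same way about P: J = P + 11.4·n = (69.4, -14.6), R = P − 11.4·n = (61.2, -35.8). Then |WR| = |R − W| = 70.9.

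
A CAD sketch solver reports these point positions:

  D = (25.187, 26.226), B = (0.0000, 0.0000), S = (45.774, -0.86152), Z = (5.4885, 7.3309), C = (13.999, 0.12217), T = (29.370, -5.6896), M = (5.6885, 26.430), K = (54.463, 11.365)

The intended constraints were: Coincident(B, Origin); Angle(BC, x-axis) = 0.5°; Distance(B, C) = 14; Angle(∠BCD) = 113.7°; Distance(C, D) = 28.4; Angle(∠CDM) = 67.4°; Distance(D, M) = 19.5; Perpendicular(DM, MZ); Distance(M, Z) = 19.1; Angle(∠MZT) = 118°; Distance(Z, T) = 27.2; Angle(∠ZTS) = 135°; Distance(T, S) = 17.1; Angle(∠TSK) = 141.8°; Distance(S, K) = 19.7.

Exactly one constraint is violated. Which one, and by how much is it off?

Distance(S, K) = 19.7 — off by 4.70.

B = (0.00, 0.00) ✓; BC at 0.5000° ✓; |BC| = 14.00 ✓; ∠BCD = 113.7° ✓; |CD| = 28.40 ✓; ∠CDM = 67.40° ✓; |DM| = 19.50 ✓; ∠(DM, MZ) = 90.00° ✓; |MZ| = 19.10 ✓; ∠MZT = 118.0° ✓; |ZT| = 27.20 ✓; ∠ZTS = 135.0° ✓; |TS| = 17.10 ✓; ∠TSK = 141.8° ✓; |SK| = 15.00 ✗.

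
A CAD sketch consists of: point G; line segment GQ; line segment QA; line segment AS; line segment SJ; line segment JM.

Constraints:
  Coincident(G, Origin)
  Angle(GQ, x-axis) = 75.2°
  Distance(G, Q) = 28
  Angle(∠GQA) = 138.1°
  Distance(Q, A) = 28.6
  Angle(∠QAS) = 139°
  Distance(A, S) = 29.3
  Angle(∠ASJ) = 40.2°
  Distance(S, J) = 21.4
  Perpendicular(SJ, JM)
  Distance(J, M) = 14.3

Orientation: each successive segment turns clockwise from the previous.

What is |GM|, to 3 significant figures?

52.3

G is at the origin; GQ runs at 75.2° with length 28.0, so Q = (7.15, 27.1). ∠GQA = 138.1° gives QA at 33.3° from the x-axis; with |QA| = 28.6, A = (31.1, 42.8). ∠QAS = 139.0° gives AS at -7.70° from the x-axis; with |AS| = 29.3, S = (60.1, 38.8). ∠ASJ = 40.2° gives SJ at -148° from the x-axis; with |SJ| = 21.4, J = (42.0, 27.3). SJ is perpendicular to JM, so JM runs at 122°; with |JM| = 14.3, M = (34.4, 39.4). Then |GM| = |M − G| = 52.3.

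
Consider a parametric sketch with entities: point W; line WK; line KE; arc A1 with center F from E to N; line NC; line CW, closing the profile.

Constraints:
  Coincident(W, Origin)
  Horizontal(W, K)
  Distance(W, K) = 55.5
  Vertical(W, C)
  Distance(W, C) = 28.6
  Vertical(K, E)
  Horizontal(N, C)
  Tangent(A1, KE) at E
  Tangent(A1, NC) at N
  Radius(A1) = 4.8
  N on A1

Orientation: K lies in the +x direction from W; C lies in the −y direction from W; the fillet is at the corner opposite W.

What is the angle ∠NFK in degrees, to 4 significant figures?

168.6°

W is at the origin; WK is horizontal with |WK| = 55.5 and K on the +x side, so K = (55.50, 0.000). W and C share the same x with |WC| = 28.6 and C on the −y side, so C = (0.000, -28.60). The virtual corner opposite W is at (55.50, -28.60). Tangency of A1 to KE means the radius FE is perpendicular to KE and tangency of A1 to NC means the radius FN is perpendicular to NC, with radius 4.8, so the center F sits 4.8 in from both sides at F = (50.70, -23.80). That places the tangent points at E = (55.50, -23.80) on KE and N = (50.70, -28.60) on NC. Then cos ∠NFK = FN·FK / (|FN||FK|), giving 168.6°.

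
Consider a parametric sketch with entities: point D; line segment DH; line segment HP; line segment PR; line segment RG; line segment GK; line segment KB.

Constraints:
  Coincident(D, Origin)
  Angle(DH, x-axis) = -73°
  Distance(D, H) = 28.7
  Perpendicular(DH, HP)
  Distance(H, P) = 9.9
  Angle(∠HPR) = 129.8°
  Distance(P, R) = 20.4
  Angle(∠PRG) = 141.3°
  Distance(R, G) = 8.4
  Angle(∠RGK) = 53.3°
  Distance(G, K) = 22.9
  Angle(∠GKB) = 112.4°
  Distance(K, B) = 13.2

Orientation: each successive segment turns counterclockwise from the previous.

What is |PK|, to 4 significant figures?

12.02

D is at the origin; DH runs at -73.0° with length 28.7, so H = (8.391, -27.45). DH is perpendicular to HP, so HP runs at 17.00°; with |HP| = 9.9, P = (17.86, -24.55). ∠HPR = 129.8° gives PR at 67.20° from the x-axis; with |PR| = 20.4, R = (25.76, -5.745). ∠PRG = 141.3° gives RG at 105.9° from the x-axis; with |RG| = 8.4, G = (23.46, 2.333). ∠RGK = 53.3° gives GK at -127.4° from the x-axis; with |GK| = 22.9, K = (9.554, -15.86). Then |PK| = |K − P| = 12.02.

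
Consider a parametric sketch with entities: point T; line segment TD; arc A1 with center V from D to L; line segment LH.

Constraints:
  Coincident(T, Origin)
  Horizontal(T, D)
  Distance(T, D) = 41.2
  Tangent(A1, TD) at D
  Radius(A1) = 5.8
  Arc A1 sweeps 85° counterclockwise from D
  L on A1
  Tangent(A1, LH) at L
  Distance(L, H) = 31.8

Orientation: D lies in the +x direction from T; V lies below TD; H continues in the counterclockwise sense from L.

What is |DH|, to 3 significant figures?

37.9

T is at the origin; TD is horizontal with |TD| = 41.2 and D on the +x side, so D = (41.2, 0.00). A1 meets TD tangentially, so VD is at right angles to TD, so V = D + (0, -5.8) = (41.2, -5.80). On A1, D sits at bearing 90° from V; an 85° counterclockwise sweep puts L at bearing 175°, so L = V + 5.8·(cos 175°, sin 175°) = (35.4, -5.29). The tangent condition forces VL to be normal to LH, so LH runs along (−sin 175°, cos 175°); with |LH| = 31.8, H = (32.7, -37.0). Then |DH| = |H − D| = 37.9.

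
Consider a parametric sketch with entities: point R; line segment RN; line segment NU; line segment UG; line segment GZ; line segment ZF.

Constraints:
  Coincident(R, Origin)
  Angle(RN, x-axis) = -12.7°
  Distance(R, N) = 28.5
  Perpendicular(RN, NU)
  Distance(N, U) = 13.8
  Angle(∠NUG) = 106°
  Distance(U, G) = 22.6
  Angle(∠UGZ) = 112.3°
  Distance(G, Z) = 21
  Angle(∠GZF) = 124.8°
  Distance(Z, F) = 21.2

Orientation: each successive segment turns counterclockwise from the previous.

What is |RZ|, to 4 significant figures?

7.179

∠NUG = 106.0° gives UG at 151.3° from the x-axis; with |UG| = 22.6, G = (11.01, 18.05). ∠UGZ = 112.3° gives GZ at -141.0° from the x-axis; with |GZ| = 21.0, Z = (-5.307, 4.834). Then |RZ| = |Z − R| = 7.179.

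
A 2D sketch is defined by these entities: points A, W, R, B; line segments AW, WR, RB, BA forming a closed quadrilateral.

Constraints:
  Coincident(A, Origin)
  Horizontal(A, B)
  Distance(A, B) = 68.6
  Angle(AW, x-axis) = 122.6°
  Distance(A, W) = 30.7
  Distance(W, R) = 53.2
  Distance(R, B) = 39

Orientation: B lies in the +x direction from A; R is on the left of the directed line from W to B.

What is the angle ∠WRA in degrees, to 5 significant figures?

35.234°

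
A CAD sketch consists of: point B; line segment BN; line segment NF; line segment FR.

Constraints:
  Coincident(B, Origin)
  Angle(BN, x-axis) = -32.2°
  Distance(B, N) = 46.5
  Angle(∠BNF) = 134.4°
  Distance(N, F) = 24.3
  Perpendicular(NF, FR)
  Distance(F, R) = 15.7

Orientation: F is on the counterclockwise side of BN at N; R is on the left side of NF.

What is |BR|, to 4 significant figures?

59.47

B is at the origin; BN runs at -32.2° with length 46.5, so N = 46.5·(cos -32.2°, sin -32.2°) = (39.35, -24.78). ∠BNF = 134.4°, so NF runs at -32.2° + (180° − 134.4°) = 13.40° from the x-axis; with |NF| = 24.3, F = N + 24.3·(cos 13.40°, sin 13.40°) = (62.99, -19.15). The perpendicularity gives FR at right angles to NF; with |FR| = 15.7 on the left of NF, R = F + 15.7·(-0.2317, 0.9728) = (59.35, -3.875). Then |BR| = |R − B| = 59.47.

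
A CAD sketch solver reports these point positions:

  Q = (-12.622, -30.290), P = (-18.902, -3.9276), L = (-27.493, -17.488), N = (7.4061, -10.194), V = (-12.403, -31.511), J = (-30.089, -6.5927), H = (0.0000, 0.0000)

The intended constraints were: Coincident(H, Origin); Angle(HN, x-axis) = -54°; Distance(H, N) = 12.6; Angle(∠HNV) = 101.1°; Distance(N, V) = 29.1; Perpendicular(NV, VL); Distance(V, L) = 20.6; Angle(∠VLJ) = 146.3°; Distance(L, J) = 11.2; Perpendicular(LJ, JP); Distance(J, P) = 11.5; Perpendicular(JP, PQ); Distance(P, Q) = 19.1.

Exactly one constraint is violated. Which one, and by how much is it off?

Distance(P, Q) = 19.1 — off by 8.00.

H = (0.00, 0.00) ✓; HN at -54.00° ✓; |HN| = 12.60 ✓; ∠HNV = 101.1° ✓; |NV| = 29.10 ✓; ∠(NV, VL) = 90.00° ✓; |VL| = 20.60 ✓; ∠VLJ = 146.3° ✓; |LJ| = 11.20 ✓; ∠(LJ, JP) = 90.00° ✓; |JP| = 11.50 ✓; ∠(JP, PQ) = 90.00° ✓; |PQ| = 27.10 ✗.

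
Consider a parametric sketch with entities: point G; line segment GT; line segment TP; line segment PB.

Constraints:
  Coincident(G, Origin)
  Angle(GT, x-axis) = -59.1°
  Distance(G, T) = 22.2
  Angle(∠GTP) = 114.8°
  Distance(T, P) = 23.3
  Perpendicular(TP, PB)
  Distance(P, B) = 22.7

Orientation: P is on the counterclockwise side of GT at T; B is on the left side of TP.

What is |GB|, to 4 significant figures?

32.71

G is at the origin; GT runs at -59.1° with length 22.2, so T = 22.2·(cos -59.1°, sin -59.1°) = (11.40, -19.05). ∠GTP = 114.8°, so TP runs at -59.1° + (180° − 114.8°) = 6.100° from the x-axis; with |TP| = 23.3, P = T + 23.3·(cos 6.100°, sin 6.100°) = (34.57, -16.57). TP ⟂ PB; with |PB| = 22.7 on the left of TP, B = P + 22.7·(-0.1063, 0.9943) = (32.16, 5.998). Then |GB| = |B − G| = 32.71.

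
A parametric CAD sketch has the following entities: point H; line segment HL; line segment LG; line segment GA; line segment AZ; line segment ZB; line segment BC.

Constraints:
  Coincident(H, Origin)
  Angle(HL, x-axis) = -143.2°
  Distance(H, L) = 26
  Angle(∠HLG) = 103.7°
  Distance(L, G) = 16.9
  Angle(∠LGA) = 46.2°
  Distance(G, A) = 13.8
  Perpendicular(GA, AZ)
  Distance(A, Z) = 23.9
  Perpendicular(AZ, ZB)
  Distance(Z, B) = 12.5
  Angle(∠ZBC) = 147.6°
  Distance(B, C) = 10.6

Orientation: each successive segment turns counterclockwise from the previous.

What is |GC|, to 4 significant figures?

19.76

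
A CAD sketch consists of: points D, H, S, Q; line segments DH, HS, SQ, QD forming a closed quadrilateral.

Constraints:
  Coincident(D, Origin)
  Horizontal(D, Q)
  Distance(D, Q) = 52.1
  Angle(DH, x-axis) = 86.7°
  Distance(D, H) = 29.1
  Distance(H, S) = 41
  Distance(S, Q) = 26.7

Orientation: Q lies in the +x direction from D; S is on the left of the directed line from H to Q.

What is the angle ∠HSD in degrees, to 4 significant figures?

36.20°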